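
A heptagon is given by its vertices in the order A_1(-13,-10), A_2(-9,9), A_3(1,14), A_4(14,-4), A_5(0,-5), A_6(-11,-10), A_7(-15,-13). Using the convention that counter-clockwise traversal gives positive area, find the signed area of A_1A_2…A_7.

Cross-terms: -207, -135, -200, -70, -55, -7, -19  ⇒  Σ = -693
Signed area = Σ/2 = -346.5 (negative ⇒ clockwise traversal).

-346.5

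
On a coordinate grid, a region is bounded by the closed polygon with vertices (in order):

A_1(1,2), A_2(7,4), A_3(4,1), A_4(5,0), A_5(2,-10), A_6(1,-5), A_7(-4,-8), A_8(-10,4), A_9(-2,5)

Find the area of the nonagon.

Apply Gauss's area formula: 2A = Σ (x_i·y_{i+1} − x_{i+1}·y_i), indices taken mod 9.
A_1→A_2: (1)(4) − (7)(2) = -10
A_2→A_3: (7)(1) − (4)(4) = -9
A_3→A_4: (4)(0) − (5)(1) = -5
A_4→A_5: (5)(-10) − (2)(0) = -50
A_5→A_6: (2)(-5) − (1)(-10) = 0
A_6→A_7: (1)(-8) − (-4)(-5) = -28
A_7→A_8: (-4)(4) − (-10)(-8) = -96
A_8→A_9: (-10)(5) − (-2)(4) = -42
A_9→A_1: (-2)(2) − (1)(5) = -9
Σ = -249
Area = |Σ|/2 = 124.5.

124.5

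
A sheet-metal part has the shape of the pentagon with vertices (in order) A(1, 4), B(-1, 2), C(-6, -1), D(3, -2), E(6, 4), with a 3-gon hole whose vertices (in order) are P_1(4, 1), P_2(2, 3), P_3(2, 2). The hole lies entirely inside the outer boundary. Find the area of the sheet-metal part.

Outer boundary:
Σ = (6) + (13) + (15) + (24) + (20) = 78
Area = |Σ|/2 = 39.
Hole:
Σ = (10) + (-2) + (-6) = 2
Area = |Σ|/2 = 1.
Net area = 39 − 1 = 38.

38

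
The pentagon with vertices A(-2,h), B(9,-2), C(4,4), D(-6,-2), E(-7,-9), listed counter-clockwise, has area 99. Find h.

Write out the shoelace sum; only the two edges meeting at A involve h:
2·Area = [((-7)·h − (-2)·(-9)) + ((-2)·(-2) − 9·h)] + 100
       = -16·h + 86 = 198
⇒ h = -7.

-7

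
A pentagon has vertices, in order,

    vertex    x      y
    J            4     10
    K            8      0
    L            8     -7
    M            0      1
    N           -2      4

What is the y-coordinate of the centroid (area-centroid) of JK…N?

Apply the shoelace formula. First the cross-terms c_i = x_i·y_{i+1} − x_{i+1}·y_i:
  -80, -56, 8, 2, -36  ⇒  2A = -162, A = -81.
Then Σ (y_i + y_{i+1})·c_i = -950, so ȳ = -950 / (6·(-81)) = 475/243.

475/243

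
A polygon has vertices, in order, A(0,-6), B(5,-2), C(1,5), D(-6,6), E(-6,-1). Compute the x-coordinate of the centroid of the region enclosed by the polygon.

Apply the shoelace formula. First the cross-terms c_i = x_i·y_{i+1} − x_{i+1}·y_i:
  30, 27, 36, 42, 36  ⇒  2A = 171, A = 85.5.
Then Σ (x_i + x_{i+1})·c_i = -588, so x̄ = -588 / (6·85.5) = -196/171.

-196/171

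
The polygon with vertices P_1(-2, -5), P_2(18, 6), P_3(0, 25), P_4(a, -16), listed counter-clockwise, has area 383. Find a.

-9

The doubled signed area Σ (x_i y_{i+1} − x_{i+1} y_i) is linear in a.
With a=0 it equals 496; the coefficient of a is -30 (from the two edges through P_4).
So -30·a + 496 = 2·383 = 766 ⇒ a = -9.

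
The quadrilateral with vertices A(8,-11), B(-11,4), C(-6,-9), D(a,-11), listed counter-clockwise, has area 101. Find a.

-7

Write out the shoelace sum; only the two edges meeting at D involve a:
2·Area = [((-6)·(-11) − a·(-9)) + (a·(-11) − 8·(-11))] + 34
       = -2·a + 188 = 202
⇒ a = -7.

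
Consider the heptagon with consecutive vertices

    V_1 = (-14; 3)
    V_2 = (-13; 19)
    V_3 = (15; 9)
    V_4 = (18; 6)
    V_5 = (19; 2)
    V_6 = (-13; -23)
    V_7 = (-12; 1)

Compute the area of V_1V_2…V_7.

750.5

V_1→V_2: (-14)(19) − (-13)(3) = -227
V_2→V_3: (-13)(9) − (15)(19) = -402
V_3→V_4: (15)(6) − (18)(9) = -72
V_4→V_5: (18)(2) − (19)(6) = -78
V_5→V_6: (19)(-23) − (-13)(2) = -411
V_6→V_7: (-13)(1) − (-12)(-23) = -289
V_7→V_1: (-12)(3) − (-14)(1) = -22
Σ = -1501
Area = |Σ|/2 = 750.5.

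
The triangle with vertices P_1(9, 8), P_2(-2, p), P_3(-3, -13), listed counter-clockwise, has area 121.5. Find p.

Write out the shoelace sum; only the two edges meeting at P_2 involve p:
2·Area = [(9·p − (-2)·8) + ((-2)·(-13) − (-3)·p)] + 93
       = 12·p + 135 = 243
⇒ p = 9.

9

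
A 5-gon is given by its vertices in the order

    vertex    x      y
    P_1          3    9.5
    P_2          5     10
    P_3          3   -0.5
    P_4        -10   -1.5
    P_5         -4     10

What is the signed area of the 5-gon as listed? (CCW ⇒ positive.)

Apply the shoelace formula: 2A = Σ (x_i·y_{i+1} − x_{i+1}·y_i), indices taken mod 5.
Σ = (-17.5) + (-32.5) + (-9.5) + (-106) + (-68) = -233.5
Signed area = Σ/2 = -116.75 (negative ⇒ clockwise traversal).

-116.75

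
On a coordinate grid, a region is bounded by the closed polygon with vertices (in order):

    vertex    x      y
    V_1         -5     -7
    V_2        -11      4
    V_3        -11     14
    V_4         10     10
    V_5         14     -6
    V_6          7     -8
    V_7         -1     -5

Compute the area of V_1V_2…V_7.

394

Cross-terms: -97, -110, -250, -200, -70, -43, -18  ⇒  Σ = -788
Area = |Σ|/2 = 394.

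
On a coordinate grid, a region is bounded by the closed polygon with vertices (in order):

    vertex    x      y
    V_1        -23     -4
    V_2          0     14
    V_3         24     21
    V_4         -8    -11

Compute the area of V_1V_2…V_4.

Apply the shoelace formula: 2A = Σ (x_i·y_{i+1} − x_{i+1}·y_i), indices taken mod 4.
Cross-terms: -322, -336, -96, -221  ⇒  Σ = -975
Area = |Σ|/2 = 487.5.

487.5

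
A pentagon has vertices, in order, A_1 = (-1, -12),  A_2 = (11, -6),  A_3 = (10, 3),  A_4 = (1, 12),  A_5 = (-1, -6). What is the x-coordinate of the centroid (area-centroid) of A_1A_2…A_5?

64/15

Apply the surveyor's formula. First the cross-terms c_i = x_i·y_{i+1} − x_{i+1}·y_i:
  138, 93, 117, 6, 6  ⇒  2A = 360, A = 180.
Then Σ (x_i + x_{i+1})·c_i = 4608, so x̄ = 4608 / (6·180) = 64/15.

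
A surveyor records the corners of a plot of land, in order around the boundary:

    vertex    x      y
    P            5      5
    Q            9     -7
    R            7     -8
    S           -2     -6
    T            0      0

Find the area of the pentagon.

Apply the shoelace formula: 2A = Σ (x_i·y_{i+1} − x_{i+1}·y_i), indices taken mod 5.
Cross-terms: -80, -23, -58, 0, 0  ⇒  Σ = -161
Area = |Σ|/2 = 80.5.

80.5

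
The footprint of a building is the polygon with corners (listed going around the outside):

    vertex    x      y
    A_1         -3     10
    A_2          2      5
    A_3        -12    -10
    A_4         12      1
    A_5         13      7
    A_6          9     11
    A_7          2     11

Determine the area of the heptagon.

197

Apply the shoelace formula: 2A = Σ (x_i·y_{i+1} − x_{i+1}·y_i), indices taken mod 7.
A_1→A_2: (-3)(5) − (2)(10) = -35
A_2→A_3: (2)(-10) − (-12)(5) = 40
A_3→A_4: (-12)(1) − (12)(-10) = 108
A_4→A_5: (12)(7) − (13)(1) = 71
A_5→A_6: (13)(11) − (9)(7) = 80
A_6→A_7: (9)(11) − (2)(11) = 77
A_7→A_1: (2)(10) − (-3)(11) = 53
Σ = 394
Area = |Σ|/2 = 197.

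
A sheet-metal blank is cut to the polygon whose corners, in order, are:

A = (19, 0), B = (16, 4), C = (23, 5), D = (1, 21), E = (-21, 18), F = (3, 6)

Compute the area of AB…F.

Apply the surveyor's formula: 2A = Σ (x_i·y_{i+1} − x_{i+1}·y_i), indices taken mod 6.
Σ = (76) + (-12) + (478) + (459) + (-180) + (-114) = 707
Area = |Σ|/2 = 353.5.

353.5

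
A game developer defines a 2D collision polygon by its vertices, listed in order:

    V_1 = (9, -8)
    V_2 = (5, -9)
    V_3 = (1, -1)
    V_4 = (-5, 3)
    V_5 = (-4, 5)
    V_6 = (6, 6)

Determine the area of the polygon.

Apply the shoelace formula: 2A = Σ (x_i·y_{i+1} − x_{i+1}·y_i), indices taken mod 6.
Σ = (-41) + (4) + (-2) + (-13) + (-54) + (-102) = -208
Area = |Σ|/2 = 104.

104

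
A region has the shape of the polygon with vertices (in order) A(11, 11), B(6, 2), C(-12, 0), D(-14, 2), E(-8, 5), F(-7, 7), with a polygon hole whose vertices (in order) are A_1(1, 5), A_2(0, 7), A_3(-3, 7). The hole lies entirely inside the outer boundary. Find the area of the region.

133.5

Outer boundary:
Apply the shoelace (surveyor's) formula: 2A = Σ (x_i·y_{i+1} − x_{i+1}·y_i), indices taken mod 6.
A→B: (11)(2) − (6)(11) = -44
B→C: (6)(0) − (-12)(2) = 24
C→D: (-12)(2) − (-14)(0) = -24
D→E: (-14)(5) − (-8)(2) = -54
E→F: (-8)(7) − (-7)(5) = -21
F→A: (-7)(11) − (11)(7) = -154
Σ = -273
Area = |Σ|/2 = 136.5.
Hole:
Apply Gauss's area formula: 2A = Σ (x_i·y_{i+1} − x_{i+1}·y_i), indices taken mod 3.
Cross-terms: 7, 21, -22  ⇒  Σ = 6
Area = |Σ|/2 = 3.
Net area = 136.5 − 3 = 133.5.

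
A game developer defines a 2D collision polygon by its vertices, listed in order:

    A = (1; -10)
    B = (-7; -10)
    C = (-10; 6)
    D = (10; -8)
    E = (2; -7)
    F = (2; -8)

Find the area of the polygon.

Σ = (-80) + (-142) + (20) + (-54) + (-2) + (-12) = -270
Area = |Σ|/2 = 135.

135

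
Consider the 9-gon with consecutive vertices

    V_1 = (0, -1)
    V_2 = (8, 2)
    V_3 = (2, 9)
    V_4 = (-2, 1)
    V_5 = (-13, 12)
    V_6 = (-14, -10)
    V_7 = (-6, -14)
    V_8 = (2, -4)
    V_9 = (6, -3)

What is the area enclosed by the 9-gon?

Apply the shoelace formula: 2A = Σ (x_i·y_{i+1} − x_{i+1}·y_i), indices taken mod 9.
Σ = (8) + (68) + (20) + (-11) + (298) + (136) + (52) + (18) + (-6) = 583
Area = |Σ|/2 = 291.5.

291.5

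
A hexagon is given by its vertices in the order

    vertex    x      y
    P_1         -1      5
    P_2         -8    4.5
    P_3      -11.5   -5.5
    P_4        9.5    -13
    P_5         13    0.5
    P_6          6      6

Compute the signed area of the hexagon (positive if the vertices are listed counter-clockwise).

308.875

Apply the surveyor's formula: 2A = Σ (x_i·y_{i+1} − x_{i+1}·y_i), indices taken mod 6.
Σ = (35.5) + (95.75) + (201.75) + (173.75) + (75) + (36) = 617.75
Signed area = Σ/2 = 308.875 (positive ⇒ counter-clockwise traversal).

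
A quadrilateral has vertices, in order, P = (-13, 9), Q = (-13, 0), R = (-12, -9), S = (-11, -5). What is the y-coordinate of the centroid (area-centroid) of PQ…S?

Apply the surveyor's formula. First the cross-terms c_i = x_i·y_{i+1} − x_{i+1}·y_i:
  117, 117, -39, -164  ⇒  2A = 31, A = 15.5.
Then Σ (y_i + y_{i+1})·c_i = -110, so ȳ = -110 / (6·15.5) = -110/93.

-110/93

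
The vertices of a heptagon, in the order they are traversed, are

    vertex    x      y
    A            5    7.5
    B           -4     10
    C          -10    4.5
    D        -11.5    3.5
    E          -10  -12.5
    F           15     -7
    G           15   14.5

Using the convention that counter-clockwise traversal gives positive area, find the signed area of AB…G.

Apply the shoelace (surveyor's) formula: 2A = Σ (x_i·y_{i+1} − x_{i+1}·y_i), indices taken mod 7.
Σ = (80) + (82) + (16.75) + (178.75) + (257.5) + (322.5) + (40) = 977.5
Signed area = Σ/2 = 488.75 (positive ⇒ counter-clockwise traversal).

488.75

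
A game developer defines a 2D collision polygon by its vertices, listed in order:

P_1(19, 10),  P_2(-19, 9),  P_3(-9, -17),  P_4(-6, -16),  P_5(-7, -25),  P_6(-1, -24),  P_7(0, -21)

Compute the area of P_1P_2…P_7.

Apply the surveyor's formula: 2A = Σ (x_i·y_{i+1} − x_{i+1}·y_i), indices taken mod 7.
Cross-terms: 361, 404, 42, 38, 143, 21, 399  ⇒  Σ = 1408
Area = |Σ|/2 = 704.

704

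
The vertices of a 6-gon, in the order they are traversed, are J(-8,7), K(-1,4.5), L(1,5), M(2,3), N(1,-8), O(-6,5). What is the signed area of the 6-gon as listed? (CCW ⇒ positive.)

Apply the shoelace (surveyor's) formula: 2A = Σ (x_i·y_{i+1} − x_{i+1}·y_i), indices taken mod 6.
J→K: (-8)(4.5) − (-1)(7) = -29
K→L: (-1)(5) − (1)(4.5) = -9.5
L→M: (1)(3) − (2)(5) = -7
M→N: (2)(-8) − (1)(3) = -19
N→O: (1)(5) − (-6)(-8) = -43
O→J: (-6)(7) − (-8)(5) = -2
Σ = -109.5
Signed area = Σ/2 = -54.75 (negative ⇒ clockwise traversal).

-54.75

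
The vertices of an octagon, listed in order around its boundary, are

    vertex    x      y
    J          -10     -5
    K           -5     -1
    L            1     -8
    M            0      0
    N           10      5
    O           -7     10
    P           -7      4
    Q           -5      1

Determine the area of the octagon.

Apply the surveyor's formula: 2A = Σ (x_i·y_{i+1} − x_{i+1}·y_i), indices taken mod 8.
J→K: (-10)(-1) − (-5)(-5) = -15
K→L: (-5)(-8) − (1)(-1) = 41
L→M: (1)(0) − (0)(-8) = 0
M→N: (0)(5) − (10)(0) = 0
N→O: (10)(10) − (-7)(5) = 135
O→P: (-7)(4) − (-7)(10) = 42
P→Q: (-7)(1) − (-5)(4) = 13
Q→J: (-5)(-5) − (-10)(1) = 35
Σ = 251
Area = |Σ|/2 = 125.5.

125.5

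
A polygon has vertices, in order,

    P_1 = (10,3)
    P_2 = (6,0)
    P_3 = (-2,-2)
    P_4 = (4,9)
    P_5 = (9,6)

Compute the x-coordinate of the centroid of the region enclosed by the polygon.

862/195

Apply Gauss's area formula. First the cross-terms c_i = x_i·y_{i+1} − x_{i+1}·y_i:
  -18, -12, -10, -57, -33  ⇒  2A = -130, A = -65.
Then Σ (x_i + x_{i+1})·c_i = -1724, so x̄ = -1724 / (6·(-65)) = 862/195.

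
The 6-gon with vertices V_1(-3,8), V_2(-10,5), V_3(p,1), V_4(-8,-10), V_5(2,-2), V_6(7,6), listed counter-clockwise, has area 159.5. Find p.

-8

The doubled signed area Σ (x_i y_{i+1} − x_{i+1} y_i) is linear in p.
With p=0 it equals 199; the coefficient of p is -15 (from the two edges through V_3).
So -15·p + 199 = 2·159.5 = 319 ⇒ p = -8.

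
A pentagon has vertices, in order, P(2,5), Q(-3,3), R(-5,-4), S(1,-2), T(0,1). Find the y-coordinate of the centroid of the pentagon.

44/183

Apply the surveyor's formula. First the cross-terms c_i = x_i·y_{i+1} − x_{i+1}·y_i:
  21, 27, 14, 1, -2  ⇒  2A = 61, A = 30.5.
Then Σ (y_i + y_{i+1})·c_i = 44, so ȳ = 44 / (6·30.5) = 44/183.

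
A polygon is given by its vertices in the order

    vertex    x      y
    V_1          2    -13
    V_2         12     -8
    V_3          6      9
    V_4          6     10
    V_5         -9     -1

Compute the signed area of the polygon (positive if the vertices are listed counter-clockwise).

252.5

Apply the shoelace formula: 2A = Σ (x_i·y_{i+1} − x_{i+1}·y_i), indices taken mod 5.
V_1→V_2: (2)(-8) − (12)(-13) = 140
V_2→V_3: (12)(9) − (6)(-8) = 156
V_3→V_4: (6)(10) − (6)(9) = 6
V_4→V_5: (6)(-1) − (-9)(10) = 84
V_5→V_1: (-9)(-13) − (2)(-1) = 119
Σ = 505
Signed area = Σ/2 = 252.5 (positive ⇒ counter-clockwise traversal).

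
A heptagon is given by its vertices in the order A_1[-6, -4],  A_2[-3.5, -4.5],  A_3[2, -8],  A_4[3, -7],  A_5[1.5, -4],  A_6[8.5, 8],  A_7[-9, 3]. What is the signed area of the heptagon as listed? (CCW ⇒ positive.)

Apply Gauss's area formula: 2A = Σ (x_i·y_{i+1} − x_{i+1}·y_i), indices taken mod 7.
Cross-terms: 13, 37, 10, -1.5, 46, 97.5, 54  ⇒  Σ = 256
Signed area = Σ/2 = 128 (positive ⇒ counter-clockwise traversal).

128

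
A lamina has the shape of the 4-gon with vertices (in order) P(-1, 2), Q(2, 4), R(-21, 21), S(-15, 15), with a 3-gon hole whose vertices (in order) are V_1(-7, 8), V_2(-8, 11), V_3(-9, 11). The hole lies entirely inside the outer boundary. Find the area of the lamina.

Outer boundary:
Σ = (-8) + (126) + (0) + (-15) = 103
Area = |Σ|/2 = 51.5.
Hole:
Apply the surveyor's formula: 2A = Σ (x_i·y_{i+1} − x_{i+1}·y_i), indices taken mod 3.
V_1→V_2: (-7)(11) − (-8)(8) = -13
V_2→V_3: (-8)(11) − (-9)(11) = 11
V_3→V_1: (-9)(8) − (-7)(11) = 5
Σ = 3
Area = |Σ|/2 = 1.5.
Net area = 51.5 − 1.5 = 50.

50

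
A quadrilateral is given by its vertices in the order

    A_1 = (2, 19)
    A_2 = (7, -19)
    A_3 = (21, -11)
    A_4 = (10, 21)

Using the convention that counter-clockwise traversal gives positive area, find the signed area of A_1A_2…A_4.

Apply Gauss's area formula: 2A = Σ (x_i·y_{i+1} − x_{i+1}·y_i), indices taken mod 4.
Σ = (-171) + (322) + (551) + (148) = 850
Signed area = Σ/2 = 425 (positive ⇒ counter-clockwise traversal).

425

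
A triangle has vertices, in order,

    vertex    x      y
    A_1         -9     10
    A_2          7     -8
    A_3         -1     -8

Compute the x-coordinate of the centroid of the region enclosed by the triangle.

Apply the shoelace formula. First the cross-terms c_i = x_i·y_{i+1} − x_{i+1}·y_i:
  2, -64, -82  ⇒  2A = -144, A = -72.
Then Σ (x_i + x_{i+1})·c_i = 432, so x̄ = 432 / (6·(-72)) = -1.

-1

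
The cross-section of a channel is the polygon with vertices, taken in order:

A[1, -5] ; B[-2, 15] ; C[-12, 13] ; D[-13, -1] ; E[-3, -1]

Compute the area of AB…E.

183

Apply the shoelace formula: 2A = Σ (x_i·y_{i+1} − x_{i+1}·y_i), indices taken mod 5.
Cross-terms: 5, 154, 181, 10, 16  ⇒  Σ = 366
Area = |Σ|/2 = 183.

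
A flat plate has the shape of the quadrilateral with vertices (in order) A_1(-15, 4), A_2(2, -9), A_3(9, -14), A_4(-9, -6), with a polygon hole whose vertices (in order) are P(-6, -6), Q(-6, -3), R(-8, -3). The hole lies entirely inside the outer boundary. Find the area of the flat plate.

Outer boundary:
Apply the surveyor's formula: 2A = Σ (x_i·y_{i+1} − x_{i+1}·y_i), indices taken mod 4.
Σ = (127) + (53) + (-180) + (-126) = -126
Area = |Σ|/2 = 63.
Hole:
Apply the shoelace formula: 2A = Σ (x_i·y_{i+1} − x_{i+1}·y_i), indices taken mod 3.
Cross-terms: -18, -6, 30  ⇒  Σ = 6
Area = |Σ|/2 = 3.
Net area = 63 − 3 = 60.

60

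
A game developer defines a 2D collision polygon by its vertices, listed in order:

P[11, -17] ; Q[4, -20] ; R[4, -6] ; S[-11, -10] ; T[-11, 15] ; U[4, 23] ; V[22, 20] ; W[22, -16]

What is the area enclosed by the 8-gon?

Apply Gauss's area formula: 2A = Σ (x_i·y_{i+1} − x_{i+1}·y_i), indices taken mod 8.
Σ = (-152) + (56) + (-106) + (-275) + (-313) + (-426) + (-792) + (-198) = -2206
Area = |Σ|/2 = 1103.

1103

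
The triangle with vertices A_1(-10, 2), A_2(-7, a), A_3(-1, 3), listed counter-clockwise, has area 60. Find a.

Write out the shoelace sum; only the two edges meeting at A_2 involve a:
2·Area = [((-10)·a − (-7)·2) + ((-7)·3 − (-1)·a)] + 28
       = -9·a + 21 = 120
⇒ a = -11.

-11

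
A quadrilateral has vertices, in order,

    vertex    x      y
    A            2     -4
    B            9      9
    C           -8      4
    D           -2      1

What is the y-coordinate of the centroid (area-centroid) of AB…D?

23/7

Apply the surveyor's formula. First the cross-terms c_i = x_i·y_{i+1} − x_{i+1}·y_i:
  54, 108, 0, 6  ⇒  2A = 168, A = 84.
Then Σ (y_i + y_{i+1})·c_i = 1656, so ȳ = 1656 / (6·84) = 23/7.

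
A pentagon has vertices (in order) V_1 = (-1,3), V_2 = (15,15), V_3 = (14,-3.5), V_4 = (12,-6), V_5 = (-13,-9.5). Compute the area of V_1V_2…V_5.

302.5

V_1→V_2: (-1)(15) − (15)(3) = -60
V_2→V_3: (15)(-3.5) − (14)(15) = -262.5
V_3→V_4: (14)(-6) − (12)(-3.5) = -42
V_4→V_5: (12)(-9.5) − (-13)(-6) = -192
V_5→V_1: (-13)(3) − (-1)(-9.5) = -48.5
Σ = -605
Area = |Σ|/2 = 302.5.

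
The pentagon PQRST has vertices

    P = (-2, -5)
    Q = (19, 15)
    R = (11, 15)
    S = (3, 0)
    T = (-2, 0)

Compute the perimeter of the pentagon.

|PQ| = √((21)² + (20)²) = √841 = 29
|QR| = √((-8)² + (0)²) = √64 = 8
|RS| = √((-8)² + (-15)²) = √289 = 17
|ST| = √((-5)² + (0)²) = √25 = 5
|TP| = √((0)² + (-5)²) = √25 = 5
Perimeter = 29 + 8 + 17 + 5 + 5 = 64.

64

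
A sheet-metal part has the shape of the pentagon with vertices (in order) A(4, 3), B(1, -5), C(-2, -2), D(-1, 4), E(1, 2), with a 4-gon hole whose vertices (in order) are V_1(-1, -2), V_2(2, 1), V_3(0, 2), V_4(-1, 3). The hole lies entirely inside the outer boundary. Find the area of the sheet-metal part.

21

Outer boundary:
Apply the surveyor's formula: 2A = Σ (x_i·y_{i+1} − x_{i+1}·y_i), indices taken mod 5.
Cross-terms: -23, -12, -10, -6, -5  ⇒  Σ = -56
Area = |Σ|/2 = 28.
Hole:
V_1→V_2: (-1)(1) − (2)(-2) = 3
V_2→V_3: (2)(2) − (0)(1) = 4
V_3→V_4: (0)(3) − (-1)(2) = 2
V_4→V_1: (-1)(-2) − (-1)(3) = 5
Σ = 14
Area = |Σ|/2 = 7.
Net area = 28 − 7 = 21.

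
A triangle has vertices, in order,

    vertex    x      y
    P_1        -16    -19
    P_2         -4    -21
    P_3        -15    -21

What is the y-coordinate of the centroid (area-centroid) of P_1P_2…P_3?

Apply Gauss's area formula. First the cross-terms c_i = x_i·y_{i+1} − x_{i+1}·y_i:
  260, -231, -51  ⇒  2A = -22, A = -11.
Then Σ (y_i + y_{i+1})·c_i = 1342, so ȳ = 1342 / (6·(-11)) = -61/3.

-61/3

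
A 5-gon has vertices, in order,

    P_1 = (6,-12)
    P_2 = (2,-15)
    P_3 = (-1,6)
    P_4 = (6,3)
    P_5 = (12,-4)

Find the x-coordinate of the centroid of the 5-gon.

661/144

Apply Gauss's area formula. First the cross-terms c_i = x_i·y_{i+1} − x_{i+1}·y_i:
  -66, -3, -39, -60, -120  ⇒  2A = -288, A = -144.
Then Σ (x_i + x_{i+1})·c_i = -3966, so x̄ = -3966 / (6·(-144)) = 661/144.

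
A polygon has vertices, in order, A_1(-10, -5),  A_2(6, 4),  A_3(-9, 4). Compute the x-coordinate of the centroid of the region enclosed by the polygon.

Apply the surveyor's formula. First the cross-terms c_i = x_i·y_{i+1} − x_{i+1}·y_i:
  -10, 60, 85  ⇒  2A = 135, A = 67.5.
Then Σ (x_i + x_{i+1})·c_i = -1755, so x̄ = -1755 / (6·67.5) = -13/3.

-13/3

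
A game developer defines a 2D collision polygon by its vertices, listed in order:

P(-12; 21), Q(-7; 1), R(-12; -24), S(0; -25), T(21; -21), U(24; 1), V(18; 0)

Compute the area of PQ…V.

Σ = (135) + (180) + (300) + (525) + (525) + (-18) + (378) = 2025
Area = |Σ|/2 = 1012.5.

1012.5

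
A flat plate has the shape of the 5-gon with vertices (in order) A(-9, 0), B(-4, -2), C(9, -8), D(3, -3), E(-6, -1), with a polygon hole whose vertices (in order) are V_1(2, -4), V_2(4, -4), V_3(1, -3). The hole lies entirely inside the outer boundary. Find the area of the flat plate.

16.5

Outer boundary:
Σ = (18) + (50) + (-3) + (-21) + (-9) = 35
Area = |Σ|/2 = 17.5.
Hole:
Apply the shoelace formula: 2A = Σ (x_i·y_{i+1} − x_{i+1}·y_i), indices taken mod 3.
V_1→V_2: (2)(-4) − (4)(-4) = 8
V_2→V_3: (4)(-3) − (1)(-4) = -8
V_3→V_1: (1)(-4) − (2)(-3) = 2
Σ = 2
Area = |Σ|/2 = 1.
Net area = 17.5 − 1 = 16.5.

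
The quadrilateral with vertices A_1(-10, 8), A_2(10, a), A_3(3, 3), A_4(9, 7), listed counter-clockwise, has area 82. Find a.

-6

The doubled signed area Σ (x_i y_{i+1} − x_{i+1} y_i) is linear in a.
With a=0 it equals 86; the coefficient of a is -13 (from the two edges through A_2).
So -13·a + 86 = 2·82 = 164 ⇒ a = -6.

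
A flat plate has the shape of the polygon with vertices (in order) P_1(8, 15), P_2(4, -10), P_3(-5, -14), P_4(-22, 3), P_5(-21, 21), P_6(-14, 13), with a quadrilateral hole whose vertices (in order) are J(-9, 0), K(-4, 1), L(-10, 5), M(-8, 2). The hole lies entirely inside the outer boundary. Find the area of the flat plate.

Outer boundary:
Apply the shoelace (surveyor's) formula: 2A = Σ (x_i·y_{i+1} − x_{i+1}·y_i), indices taken mod 6.
Cross-terms: -140, -106, -323, -399, 21, -314  ⇒  Σ = -1261
Area = |Σ|/2 = 630.5.
Hole:
Apply Gauss's area formula: 2A = Σ (x_i·y_{i+1} − x_{i+1}·y_i), indices taken mod 4.
J→K: (-9)(1) − (-4)(0) = -9
K→L: (-4)(5) − (-10)(1) = -10
L→M: (-10)(2) − (-8)(5) = 20
M→J: (-8)(0) − (-9)(2) = 18
Σ = 19
Area = |Σ|/2 = 9.5.
Net area = 630.5 − 9.5 = 621.

621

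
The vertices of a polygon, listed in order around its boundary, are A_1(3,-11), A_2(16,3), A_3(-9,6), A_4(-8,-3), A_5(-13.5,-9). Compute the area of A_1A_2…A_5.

295

Apply the surveyor's formula: 2A = Σ (x_i·y_{i+1} − x_{i+1}·y_i), indices taken mod 5.
Σ = (185) + (123) + (75) + (31.5) + (175.5) = 590
Area = |Σ|/2 = 295.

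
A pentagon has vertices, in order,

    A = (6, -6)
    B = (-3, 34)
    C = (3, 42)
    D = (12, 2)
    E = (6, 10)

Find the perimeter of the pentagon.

|AB| = √((-9)² + (40)²) = √1681 = 41
|BC| = √((6)² + (8)²) = √100 = 10
|CD| = √((9)² + (-40)²) = √1681 = 41
|DE| = √((-6)² + (8)²) = √100 = 10
|EA| = √((0)² + (-16)²) = √256 = 16
Perimeter = 41 + 10 + 41 + 10 + 16 = 118.

118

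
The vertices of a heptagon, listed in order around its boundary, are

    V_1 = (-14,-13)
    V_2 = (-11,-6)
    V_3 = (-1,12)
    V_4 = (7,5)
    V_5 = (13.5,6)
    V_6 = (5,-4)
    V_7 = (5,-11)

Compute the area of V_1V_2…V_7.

324.75

Apply the shoelace formula: 2A = Σ (x_i·y_{i+1} − x_{i+1}·y_i), indices taken mod 7.
Σ = (-59) + (-138) + (-89) + (-25.5) + (-84) + (-35) + (-219) = -649.5
Area = |Σ|/2 = 324.75.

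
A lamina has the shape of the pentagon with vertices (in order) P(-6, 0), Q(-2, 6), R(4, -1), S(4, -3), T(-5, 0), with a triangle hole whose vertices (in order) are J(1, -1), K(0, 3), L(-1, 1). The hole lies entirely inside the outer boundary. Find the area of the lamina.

Outer boundary:
Σ = (-36) + (-22) + (-8) + (-15) + (0) = -81
Area = |Σ|/2 = 40.5.
Hole:
Apply the shoelace formula: 2A = Σ (x_i·y_{i+1} − x_{i+1}·y_i), indices taken mod 3.
J→K: (1)(3) − (0)(-1) = 3
K→L: (0)(1) − (-1)(3) = 3
L→J: (-1)(-1) − (1)(1) = 0
Σ = 6
Area = |Σ|/2 = 3.
Net area = 40.5 − 3 = 37.5.

37.5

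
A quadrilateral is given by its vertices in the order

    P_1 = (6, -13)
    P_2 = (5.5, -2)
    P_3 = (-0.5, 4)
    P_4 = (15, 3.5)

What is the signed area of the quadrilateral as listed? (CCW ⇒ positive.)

Apply the shoelace (surveyor's) formula: 2A = Σ (x_i·y_{i+1} − x_{i+1}·y_i), indices taken mod 4.
Σ = (59.5) + (21) + (-61.75) + (-216) = -197.25
Signed area = Σ/2 = -98.625 (negative ⇒ clockwise traversal).

-98.625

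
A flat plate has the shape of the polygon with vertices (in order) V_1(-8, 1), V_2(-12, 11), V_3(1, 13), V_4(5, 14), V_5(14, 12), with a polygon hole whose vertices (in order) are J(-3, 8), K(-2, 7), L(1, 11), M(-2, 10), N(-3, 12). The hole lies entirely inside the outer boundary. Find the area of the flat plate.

152

Outer boundary:
Apply the shoelace (surveyor's) formula: 2A = Σ (x_i·y_{i+1} − x_{i+1}·y_i), indices taken mod 5.
V_1→V_2: (-8)(11) − (-12)(1) = -76
V_2→V_3: (-12)(13) − (1)(11) = -167
V_3→V_4: (1)(14) − (5)(13) = -51
V_4→V_5: (5)(12) − (14)(14) = -136
V_5→V_1: (14)(1) − (-8)(12) = 110
Σ = -320
Area = |Σ|/2 = 160.
Hole:
Apply the shoelace (surveyor's) formula: 2A = Σ (x_i·y_{i+1} − x_{i+1}·y_i), indices taken mod 5.
Cross-terms: -5, -29, 32, 6, 12  ⇒  Σ = 16
Area = |Σ|/2 = 8.
Net area = 160 − 8 = 152.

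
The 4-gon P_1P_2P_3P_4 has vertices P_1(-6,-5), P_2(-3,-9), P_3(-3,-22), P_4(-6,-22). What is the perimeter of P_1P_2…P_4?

38

|P_1P_2| = √((3)² + (-4)²) = √25 = 5
|P_2P_3| = √((0)² + (-13)²) = √169 = 13
|P_3P_4| = √((-3)² + (0)²) = √9 = 3
|P_4P_1| = √((0)² + (17)²) = √289 = 17
Perimeter = 5 + 13 + 3 + 17 = 38.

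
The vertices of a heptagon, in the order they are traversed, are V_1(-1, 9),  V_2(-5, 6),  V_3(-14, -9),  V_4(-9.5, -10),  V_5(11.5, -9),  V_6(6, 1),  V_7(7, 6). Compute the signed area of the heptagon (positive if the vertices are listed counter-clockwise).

Apply the surveyor's formula: 2A = Σ (x_i·y_{i+1} − x_{i+1}·y_i), indices taken mod 7.
Cross-terms: 39, 129, 54.5, 200.5, 65.5, 29, 69  ⇒  Σ = 586.5
Signed area = Σ/2 = 293.25 (positive ⇒ counter-clockwise traversal).

293.25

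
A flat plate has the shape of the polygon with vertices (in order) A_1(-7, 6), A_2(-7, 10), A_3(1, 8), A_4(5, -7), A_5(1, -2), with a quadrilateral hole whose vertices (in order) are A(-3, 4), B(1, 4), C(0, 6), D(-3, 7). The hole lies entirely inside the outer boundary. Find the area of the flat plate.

67.5

Outer boundary:
Apply the shoelace (surveyor's) formula: 2A = Σ (x_i·y_{i+1} − x_{i+1}·y_i), indices taken mod 5.
A_1→A_2: (-7)(10) − (-7)(6) = -28
A_2→A_3: (-7)(8) − (1)(10) = -66
A_3→A_4: (1)(-7) − (5)(8) = -47
A_4→A_5: (5)(-2) − (1)(-7) = -3
A_5→A_1: (1)(6) − (-7)(-2) = -8
Σ = -152
Area = |Σ|/2 = 76.
Hole:
Cross-terms: -16, 6, 18, 9  ⇒  Σ = 17
Area = |Σ|/2 = 8.5.
Net area = 76 − 8.5 = 67.5.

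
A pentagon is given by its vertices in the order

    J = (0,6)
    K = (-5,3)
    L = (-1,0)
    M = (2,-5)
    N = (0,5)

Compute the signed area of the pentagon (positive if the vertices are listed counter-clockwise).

Apply the surveyor's formula: 2A = Σ (x_i·y_{i+1} − x_{i+1}·y_i), indices taken mod 5.
J→K: (0)(3) − (-5)(6) = 30
K→L: (-5)(0) − (-1)(3) = 3
L→M: (-1)(-5) − (2)(0) = 5
M→N: (2)(5) − (0)(-5) = 10
N→J: (0)(6) − (0)(5) = 0
Σ = 48
Signed area = Σ/2 = 24 (positive ⇒ counter-clockwise traversal).

24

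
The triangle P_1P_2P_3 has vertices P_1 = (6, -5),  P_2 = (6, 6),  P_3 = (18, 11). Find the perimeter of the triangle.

|P_1P_2| = √((0)² + (11)²) = √121 = 11
|P_2P_3| = √((12)² + (5)²) = √169 = 13
|P_3P_1| = √((-12)² + (-16)²) = √400 = 20
Perimeter = 11 + 13 + 20 = 44.

44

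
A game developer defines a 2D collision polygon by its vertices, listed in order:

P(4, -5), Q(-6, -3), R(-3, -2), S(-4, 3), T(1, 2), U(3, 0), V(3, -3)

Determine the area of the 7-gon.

42.5

Apply the shoelace (surveyor's) formula: 2A = Σ (x_i·y_{i+1} − x_{i+1}·y_i), indices taken mod 7.
Σ = (-42) + (3) + (-17) + (-11) + (-6) + (-9) + (-3) = -85
Area = |Σ|/2 = 42.5.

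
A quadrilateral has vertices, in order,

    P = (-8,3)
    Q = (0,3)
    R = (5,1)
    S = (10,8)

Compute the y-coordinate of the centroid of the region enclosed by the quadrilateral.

Apply the shoelace (surveyor's) formula. First the cross-terms c_i = x_i·y_{i+1} − x_{i+1}·y_i:
  -24, -15, 30, 94  ⇒  2A = 85, A = 42.5.
Then Σ (y_i + y_{i+1})·c_i = 1100, so ȳ = 1100 / (6·42.5) = 220/51.

220/51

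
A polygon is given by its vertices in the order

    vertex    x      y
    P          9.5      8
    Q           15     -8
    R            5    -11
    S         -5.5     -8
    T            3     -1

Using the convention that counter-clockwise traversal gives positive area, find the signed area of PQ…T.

Cross-terms: -196, -125, -100.5, 29.5, 33.5  ⇒  Σ = -358.5
Signed area = Σ/2 = -179.25 (negative ⇒ clockwise traversal).

-179.25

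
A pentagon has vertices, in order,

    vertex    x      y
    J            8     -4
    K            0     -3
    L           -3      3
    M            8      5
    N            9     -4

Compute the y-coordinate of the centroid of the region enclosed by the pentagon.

7/17

Apply Gauss's area formula. First the cross-terms c_i = x_i·y_{i+1} − x_{i+1}·y_i:
  -24, -9, -39, -77, -4  ⇒  2A = -153, A = -76.5.
Then Σ (y_i + y_{i+1})·c_i = -189, so ȳ = -189 / (6·(-76.5)) = 7/17.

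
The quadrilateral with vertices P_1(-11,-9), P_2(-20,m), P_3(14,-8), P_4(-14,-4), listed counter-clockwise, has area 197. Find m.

The doubled signed area Σ (x_i y_{i+1} − x_{i+1} y_i) is linear in m.
With m=0 it equals -106; the coefficient of m is -25 (from the two edges through P_2).
So -25·m + -106 = 2·197 = 394 ⇒ m = -20.

-20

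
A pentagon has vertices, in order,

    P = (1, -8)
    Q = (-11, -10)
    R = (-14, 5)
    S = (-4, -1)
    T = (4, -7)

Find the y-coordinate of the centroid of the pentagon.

Apply the shoelace formula. First the cross-terms c_i = x_i·y_{i+1} − x_{i+1}·y_i:
  -98, -195, 34, 32, -25  ⇒  2A = -252, A = -126.
Then Σ (y_i + y_{i+1})·c_i = 2994, so ȳ = 2994 / (6·(-126)) = -499/126.

-499/126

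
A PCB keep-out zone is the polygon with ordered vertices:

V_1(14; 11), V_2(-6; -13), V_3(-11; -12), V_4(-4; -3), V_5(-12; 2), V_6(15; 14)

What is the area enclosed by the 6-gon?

237.5

Apply Gauss's area formula: 2A = Σ (x_i·y_{i+1} − x_{i+1}·y_i), indices taken mod 6.
Σ = (-116) + (-71) + (-15) + (-44) + (-198) + (-31) = -475
Area = |Σ|/2 = 237.5.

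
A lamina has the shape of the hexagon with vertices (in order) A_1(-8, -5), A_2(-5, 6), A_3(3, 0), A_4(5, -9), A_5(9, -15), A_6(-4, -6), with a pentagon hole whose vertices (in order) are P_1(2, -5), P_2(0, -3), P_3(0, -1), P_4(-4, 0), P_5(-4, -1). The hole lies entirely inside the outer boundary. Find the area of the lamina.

Outer boundary:
Apply the surveyor's formula: 2A = Σ (x_i·y_{i+1} − x_{i+1}·y_i), indices taken mod 6.
Σ = (-73) + (-18) + (-27) + (6) + (-114) + (-28) = -254
Area = |Σ|/2 = 127.
Hole:
Cross-terms: -6, 0, -4, 4, 22  ⇒  Σ = 16
Area = |Σ|/2 = 8.
Net area = 127 − 8 = 119.

119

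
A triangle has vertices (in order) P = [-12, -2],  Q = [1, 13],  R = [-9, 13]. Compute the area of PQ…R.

75

P→Q: (-12)(13) − (1)(-2) = -154
Q→R: (1)(13) − (-9)(13) = 130
R→P: (-9)(-2) − (-12)(13) = 174
Σ = 150
Area = |Σ|/2 = 75.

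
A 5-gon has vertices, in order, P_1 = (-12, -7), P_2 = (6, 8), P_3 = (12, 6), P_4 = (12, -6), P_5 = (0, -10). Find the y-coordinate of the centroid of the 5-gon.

Apply the shoelace (surveyor's) formula. First the cross-terms c_i = x_i·y_{i+1} − x_{i+1}·y_i:
  -54, -60, -144, -120, -120  ⇒  2A = -498, A = -249.
Then Σ (y_i + y_{i+1})·c_i = 3066, so ȳ = 3066 / (6·(-249)) = -511/249.

-511/249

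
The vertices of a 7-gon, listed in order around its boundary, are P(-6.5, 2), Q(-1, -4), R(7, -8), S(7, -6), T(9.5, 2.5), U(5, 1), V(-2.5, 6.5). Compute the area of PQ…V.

110.875

P→Q: (-6.5)(-4) − (-1)(2) = 28
Q→R: (-1)(-8) − (7)(-4) = 36
R→S: (7)(-6) − (7)(-8) = 14
S→T: (7)(2.5) − (9.5)(-6) = 74.5
T→U: (9.5)(1) − (5)(2.5) = -3
U→V: (5)(6.5) − (-2.5)(1) = 35
V→P: (-2.5)(2) − (-6.5)(6.5) = 37.25
Σ = 221.75
Area = |Σ|/2 = 110.875.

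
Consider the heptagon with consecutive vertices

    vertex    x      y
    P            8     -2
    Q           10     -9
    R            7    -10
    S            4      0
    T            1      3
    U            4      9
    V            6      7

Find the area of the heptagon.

Cross-terms: -52, -37, 40, 12, -3, -26, -68  ⇒  Σ = -134
Area = |Σ|/2 = 67.

67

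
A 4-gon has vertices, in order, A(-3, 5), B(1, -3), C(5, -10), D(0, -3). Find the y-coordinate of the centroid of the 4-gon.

-8/3

Apply the shoelace (surveyor's) formula. First the cross-terms c_i = x_i·y_{i+1} − x_{i+1}·y_i:
  4, 5, -15, -9  ⇒  2A = -15, A = -7.5.
Then Σ (y_i + y_{i+1})·c_i = 120, so ȳ = 120 / (6·(-7.5)) = -8/3.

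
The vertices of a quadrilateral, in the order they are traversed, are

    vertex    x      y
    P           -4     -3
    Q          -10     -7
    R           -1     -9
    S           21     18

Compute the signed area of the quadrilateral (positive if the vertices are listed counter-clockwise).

Σ = (-2) + (83) + (171) + (9) = 261
Signed area = Σ/2 = 130.5 (positive ⇒ counter-clockwise traversal).

130.5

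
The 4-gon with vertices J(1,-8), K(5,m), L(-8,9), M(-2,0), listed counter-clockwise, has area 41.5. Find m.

-4

Write out the shoelace sum; only the two edges meeting at K involve m:
2·Area = [(1·m − 5·(-8)) + (5·9 − (-8)·m)] + 34
       = 9·m + 119 = 83
⇒ m = -4.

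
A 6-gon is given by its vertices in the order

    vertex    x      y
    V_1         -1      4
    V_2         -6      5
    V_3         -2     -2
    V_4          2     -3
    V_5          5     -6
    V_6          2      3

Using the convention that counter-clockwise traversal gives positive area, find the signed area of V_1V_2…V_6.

Cross-terms: 19, 22, 10, 3, 27, 11  ⇒  Σ = 92
Signed area = Σ/2 = 46 (positive ⇒ counter-clockwise traversal).

46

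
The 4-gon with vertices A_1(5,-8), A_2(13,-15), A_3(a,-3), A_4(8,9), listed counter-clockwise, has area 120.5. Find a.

The doubled signed area Σ (x_i y_{i+1} − x_{i+1} y_i) is linear in a.
With a=0 it equals -95; the coefficient of a is 24 (from the two edges through A_3).
So 24·a + -95 = 2·120.5 = 241 ⇒ a = 14.

14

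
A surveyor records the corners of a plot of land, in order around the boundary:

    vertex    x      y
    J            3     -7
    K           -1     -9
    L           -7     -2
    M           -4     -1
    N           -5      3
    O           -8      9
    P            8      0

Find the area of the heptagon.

131

Σ = (-34) + (-61) + (-1) + (-17) + (-21) + (-72) + (-56) = -262
Area = |Σ|/2 = 131.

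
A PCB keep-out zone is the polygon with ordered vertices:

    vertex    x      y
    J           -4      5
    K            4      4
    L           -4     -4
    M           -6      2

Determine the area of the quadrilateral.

J→K: (-4)(4) − (4)(5) = -36
K→L: (4)(-4) − (-4)(4) = 0
L→M: (-4)(2) − (-6)(-4) = -32
M→J: (-6)(5) − (-4)(2) = -22
Σ = -90
Area = |Σ|/2 = 45.

45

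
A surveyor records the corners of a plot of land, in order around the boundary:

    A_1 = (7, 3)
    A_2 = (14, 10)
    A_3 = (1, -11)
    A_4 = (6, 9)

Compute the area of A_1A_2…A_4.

Apply the surveyor's formula: 2A = Σ (x_i·y_{i+1} − x_{i+1}·y_i), indices taken mod 4.
A_1→A_2: (7)(10) − (14)(3) = 28
A_2→A_3: (14)(-11) − (1)(10) = -164
A_3→A_4: (1)(9) − (6)(-11) = 75
A_4→A_1: (6)(3) − (7)(9) = -45
Σ = -106
Area = |Σ|/2 = 53.

53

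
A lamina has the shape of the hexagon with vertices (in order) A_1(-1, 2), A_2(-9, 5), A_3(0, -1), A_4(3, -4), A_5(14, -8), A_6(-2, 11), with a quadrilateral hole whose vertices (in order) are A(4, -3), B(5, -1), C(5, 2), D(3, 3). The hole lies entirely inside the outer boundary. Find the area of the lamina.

Outer boundary:
Apply the shoelace formula: 2A = Σ (x_i·y_{i+1} − x_{i+1}·y_i), indices taken mod 6.
A_1→A_2: (-1)(5) − (-9)(2) = 13
A_2→A_3: (-9)(-1) − (0)(5) = 9
A_3→A_4: (0)(-4) − (3)(-1) = 3
A_4→A_5: (3)(-8) − (14)(-4) = 32
A_5→A_6: (14)(11) − (-2)(-8) = 138
A_6→A_1: (-2)(2) − (-1)(11) = 7
Σ = 202
Area = |Σ|/2 = 101.
Hole:
Cross-terms: 11, 15, 9, -21  ⇒  Σ = 14
Area = |Σ|/2 = 7.
Net area = 101 − 7 = 94.

94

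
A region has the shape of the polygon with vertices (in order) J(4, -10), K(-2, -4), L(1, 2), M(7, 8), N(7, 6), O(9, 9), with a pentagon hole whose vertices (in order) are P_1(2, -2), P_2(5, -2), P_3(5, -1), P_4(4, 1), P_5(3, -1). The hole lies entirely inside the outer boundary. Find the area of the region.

Outer boundary:
Apply the shoelace (surveyor's) formula: 2A = Σ (x_i·y_{i+1} − x_{i+1}·y_i), indices taken mod 6.
J→K: (4)(-4) − (-2)(-10) = -36
K→L: (-2)(2) − (1)(-4) = 0
L→M: (1)(8) − (7)(2) = -6
M→N: (7)(6) − (7)(8) = -14
N→O: (7)(9) − (9)(6) = 9
O→J: (9)(-10) − (4)(9) = -126
Σ = -173
Area = |Σ|/2 = 86.5.
Hole:
Cross-terms: 6, 5, 9, -7, -4  ⇒  Σ = 9
Area = |Σ|/2 = 4.5.
Net area = 86.5 − 4.5 = 82.

82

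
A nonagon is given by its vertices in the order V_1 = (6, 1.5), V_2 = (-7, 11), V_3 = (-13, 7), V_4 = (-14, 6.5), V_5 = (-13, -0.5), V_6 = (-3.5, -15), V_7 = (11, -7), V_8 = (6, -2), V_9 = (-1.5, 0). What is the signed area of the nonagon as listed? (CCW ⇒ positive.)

Apply the shoelace formula: 2A = Σ (x_i·y_{i+1} − x_{i+1}·y_i), indices taken mod 9.
Σ = (76.5) + (94) + (13.5) + (91.5) + (193.25) + (189.5) + (20) + (-3) + (-2.25) = 673
Signed area = Σ/2 = 336.5 (positive ⇒ counter-clockwise traversal).

336.5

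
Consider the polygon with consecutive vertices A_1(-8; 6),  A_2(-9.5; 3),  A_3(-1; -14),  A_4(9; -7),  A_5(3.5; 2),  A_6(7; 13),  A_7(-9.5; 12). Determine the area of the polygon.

Σ = (33) + (136) + (133) + (42.5) + (31.5) + (207.5) + (39) = 622.5
Area = |Σ|/2 = 311.25.

311.25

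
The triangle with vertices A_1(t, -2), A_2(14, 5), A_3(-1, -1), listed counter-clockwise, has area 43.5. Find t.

11

The doubled signed area Σ (x_i y_{i+1} − x_{i+1} y_i) is linear in t.
With t=0 it equals 21; the coefficient of t is 6 (from the two edges through A_1).
So 6·t + 21 = 2·43.5 = 87 ⇒ t = 11.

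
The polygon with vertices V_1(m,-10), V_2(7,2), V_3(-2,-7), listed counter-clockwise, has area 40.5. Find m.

The doubled signed area Σ (x_i y_{i+1} − x_{i+1} y_i) is linear in m.
With m=0 it equals 45; the coefficient of m is 9 (from the two edges through V_1).
So 9·m + 45 = 2·40.5 = 81 ⇒ m = 4.

4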